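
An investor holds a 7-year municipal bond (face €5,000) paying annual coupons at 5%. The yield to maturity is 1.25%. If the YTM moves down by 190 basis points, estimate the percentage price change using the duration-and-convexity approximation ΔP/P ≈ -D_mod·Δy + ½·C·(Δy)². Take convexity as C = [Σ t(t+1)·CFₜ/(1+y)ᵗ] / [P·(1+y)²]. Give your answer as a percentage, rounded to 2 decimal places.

+12.44%

With y = 0.0125:
  t   CF        PV=CF/(1+0.0125)^t    t·PV        t(t+1)·PV
  1       250.00       246.9136       246.9136         493.8272
  2       250.00       243.8653       487.7305       1,463.1916
  3       250.00       240.8546       722.5637       2,890.2550
  4       250.00       237.8811       951.5243       4,757.6214
  5       250.00       234.9443     1,174.7213       7,048.3280
  6       250.00       232.0437     1,392.2623       9,745.8362
  7     5,250.00     4,812.7586    33,689.3103     269,514.4825
  Σ                  6,249.2611    38,665.0261     295,913.5418
P = 6,249.2611; D_Mac = 6.18714 yrs; D_mod = 6.11075 yrs; C = 46.18980.
Duration effect: -6.11075 × (-0.019) = +0.116104
Convexity effect: 0.5 × 46.18980 × (-0.019)² = +0.0083373
ΔP/P ≈ +0.116104 + 0.0083373 = +0.124442 = +12.4442%.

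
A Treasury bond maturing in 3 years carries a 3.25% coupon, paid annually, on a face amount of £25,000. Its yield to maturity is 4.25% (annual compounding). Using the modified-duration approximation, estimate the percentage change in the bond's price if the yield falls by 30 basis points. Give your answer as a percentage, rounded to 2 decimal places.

Periodic yield y = 0.0425. Modified duration first:
  t   CF        PV=CF/(1+0.0425)^t    t·PV
  1       812.50       779.3765       779.3765
  2       812.50       747.6034     1,495.2067
  3    25,812.50    22,782.5262    68,347.5785
  Σ                 24,309.5060    70,622.1618
P = 24,309.5060; D_Mac = 2.90513 yrs; D_mod = 2.90513/(1+0.0425) = 2.78669 yrs.
ΔP/P ≈ -D_mod · Δy = -2.78669 × (-0.003) = +0.008360 = +0.8360%.

+0.84%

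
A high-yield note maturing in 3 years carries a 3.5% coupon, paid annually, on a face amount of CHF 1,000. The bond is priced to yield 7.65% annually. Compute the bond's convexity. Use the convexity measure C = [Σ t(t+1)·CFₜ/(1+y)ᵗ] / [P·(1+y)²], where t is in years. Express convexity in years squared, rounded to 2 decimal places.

With y = 0.0765:
  t   CF        PV=CF/(1+0.0765)^t    t·PV        t(t+1)·PV
  1        35.00        32.5128        32.5128          65.0255
  2        35.00        30.2023        60.4046         181.2138
  3     1,035.00       829.6564     2,488.9691       9,955.8763
  Σ                    892.3714     2,581.8865      10,202.1157
P = 892.3714.
Convexity = Σ t(t+1)·PV / [P·(1+y)²] = 10,202.1157 / (892.3714 × 1.158852) = 9.86544.

9.87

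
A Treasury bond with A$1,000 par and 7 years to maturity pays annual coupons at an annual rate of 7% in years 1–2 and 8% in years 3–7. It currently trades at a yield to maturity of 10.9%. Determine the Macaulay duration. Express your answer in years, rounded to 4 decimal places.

5.5871 years

Periodic yield y = 0.109. Discount each cash flow and weight by its year:
  t   CF        PV=CF/(1+0.109)^t    t·PV
  1        70.00        63.1199        63.1199
  2        70.00        56.9161       113.8322
  3        80.00        58.6537       175.9611
  4        80.00        52.8888       211.5552
  5        80.00        47.6905       238.4527
  6        80.00        43.0032       258.0192
  7     1,080.00       523.4834     3,664.3840
  Σ                    845.7557     4,725.3242
Price P = Σ PV = 845.7557.
Macaulay duration = Σ(t·PV) / P = 4,725.3242 / 845.7557 = 5.58710 years.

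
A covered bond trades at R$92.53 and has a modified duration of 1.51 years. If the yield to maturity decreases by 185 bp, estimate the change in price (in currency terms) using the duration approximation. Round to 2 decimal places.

+R$2.58

Duration approximation: ΔP/P ≈ -D_mod · Δy = -1.51 × (-0.0185) = +0.027935.
ΔP ≈ 92.53 × (+0.027935) = +2.58482555.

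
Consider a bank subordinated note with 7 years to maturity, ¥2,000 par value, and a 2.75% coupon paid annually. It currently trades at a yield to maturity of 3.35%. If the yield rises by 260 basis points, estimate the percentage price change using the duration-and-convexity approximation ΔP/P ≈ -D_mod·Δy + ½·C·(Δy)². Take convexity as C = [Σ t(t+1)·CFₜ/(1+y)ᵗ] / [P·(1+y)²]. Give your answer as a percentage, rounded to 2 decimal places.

With y = 0.0335:
  t   CF        PV=CF/(1+0.0335)^t    t·PV        t(t+1)·PV
  1        55.00        53.2172        53.2172         106.4344
  2        55.00        51.4922       102.9845         308.9534
  3        55.00        49.8232       149.4695         597.8779
  4        55.00        48.2082       192.8327         964.1637
  5        55.00        46.6456       233.2278       1,399.3667
  6        55.00        45.1336       270.8015       1,895.6104
  7     2,055.00     1,631.6930    11,421.8512      91,374.8099
  Σ                  1,926.2130    12,424.3844      96,647.2165
P = 1,926.2130; D_Mac = 6.45016 yrs; D_mod = 6.24108 yrs; C = 46.97471.
Duration effect: -6.24108 × (+0.026) = -0.162268
Convexity effect: 0.5 × 46.97471 × (0.026)² = +0.0158775
ΔP/P ≈ -0.162268 + 0.0158775 = -0.146391 = -14.6391%.

-14.64%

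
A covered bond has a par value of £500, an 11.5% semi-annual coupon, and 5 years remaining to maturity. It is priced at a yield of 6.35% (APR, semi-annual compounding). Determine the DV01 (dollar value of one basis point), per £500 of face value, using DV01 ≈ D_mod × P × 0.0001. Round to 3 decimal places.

Periodic yield y = 0.03175.
  t   CF        PV=CF/(1+0.03175)^t    t·PV
  1        28.75        27.8653        27.8653
  2        28.75        27.0078        54.0156
  3        28.75        26.1767        78.5300
  4        28.75        25.3711       101.4845
  5        28.75        24.5904       122.9520
  6        28.75        23.8337       143.0020
  7        28.75        23.1002       161.7017
  8        28.75        22.3894       179.1150
  9        28.75        21.7004       195.3035
  10      528.75       386.8170     3,868.1705
  Σ                    608.8520     4,932.1401
P = 608.8520; D_Mac = 8.10072 half-year periods = 4.05036 yrs; D_mod = 3.92572 yrs.
DV01 ≈ 3.92572 × 608.8520 × 0.0001 = 0.239018.

£0.239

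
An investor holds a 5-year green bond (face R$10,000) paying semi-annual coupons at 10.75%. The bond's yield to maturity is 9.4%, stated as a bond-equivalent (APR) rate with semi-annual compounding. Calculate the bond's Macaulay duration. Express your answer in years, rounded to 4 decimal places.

4.0245 years

Periodic yield y = 0.047. Discount each cash flow and weight by its period:
  t   CF        PV=CF/(1+0.047)^t    t·PV
  1       537.50       513.3715       513.3715
  2       537.50       490.3262       980.6524
  3       537.50       468.3154     1,404.9461
  4       537.50       447.2926     1,789.1705
  5       537.50       427.2136     2,136.0680
  6       537.50       408.0359     2,448.2154
  7       537.50       389.7191     2,728.0337
  8       537.50       372.2246     2,977.7964
  9       537.50       355.5153     3,199.6380
  10   10,537.50     6,656.8807    66,568.8065
  Σ                 10,528.8949    84,746.6986
Price P = Σ PV = 10,528.8949.
Macaulay duration = Σ(t·PV) / P = 84,746.6986 / 10,528.8949 = 8.04896 half-year periods.
In years: 8.04896 / 2 = 4.02448 years.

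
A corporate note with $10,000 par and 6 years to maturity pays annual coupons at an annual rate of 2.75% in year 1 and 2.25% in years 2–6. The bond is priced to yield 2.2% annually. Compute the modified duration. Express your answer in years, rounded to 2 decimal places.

5.54 years

Periodic yield y = 0.022. First find Macaulay duration:
  t   CF        PV=CF/(1+0.022)^t    t·PV
  1       275.00       269.0802       269.0802
  2       225.00       215.4174       430.8347
  3       225.00       210.7802       632.3406
  4       225.00       206.2429       824.9715
  5       225.00       201.8032     1,009.0160
  6    10,225.00     8,973.4189    53,840.5134
  Σ                 10,076.7428    57,006.7564
P = 10,076.7428; Macaulay duration = 57,006.7564 / 10,076.7428 = 5.65726 years.
Modified duration = D_Mac / (1 + y) = 5.65726 / 1.022 = 5.53548 years.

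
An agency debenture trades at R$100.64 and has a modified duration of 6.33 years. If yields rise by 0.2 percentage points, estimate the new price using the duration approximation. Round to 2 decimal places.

Duration approximation: ΔP/P ≈ -D_mod · Δy = -6.33 × (+0.002) = -0.012660.
New price ≈ 100.64 × (1 - 0.012660) = 99.3658976.

R$99.37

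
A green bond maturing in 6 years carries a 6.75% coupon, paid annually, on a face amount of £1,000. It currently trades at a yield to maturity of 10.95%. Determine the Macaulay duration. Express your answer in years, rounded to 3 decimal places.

5.026 years

Periodic yield y = 0.1095. Discount each cash flow and weight by its year:
  t   CF        PV=CF/(1+0.1095)^t    t·PV
  1        67.50        60.8382        60.8382
  2        67.50        54.8339       109.6678
  3        67.50        49.4222       148.2665
  4        67.50        44.5445       178.1782
  5        67.50        40.1483       200.7415
  6     1,067.50       572.2740     3,433.6442
  Σ                    822.0612     4,131.3365
Price P = Σ PV = 822.0612.
Macaulay duration = Σ(t·PV) / P = 4,131.3365 / 822.0612 = 5.02558 years.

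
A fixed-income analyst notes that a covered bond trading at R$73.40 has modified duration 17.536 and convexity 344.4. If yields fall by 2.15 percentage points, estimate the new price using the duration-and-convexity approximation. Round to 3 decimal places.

Duration effect: -D_mod·Δy = -17.536 × (-0.0215) = +0.377024
Convexity effect: ½·C·(Δy)² = 0.5 × 344.4 × (-0.0215)² = +0.07959945
ΔP/P ≈ +0.377024 + 0.07959945 = +0.45662345
New price ≈ 73.40 × (1 + 0.45662345) = 106.91616123.

R$106.916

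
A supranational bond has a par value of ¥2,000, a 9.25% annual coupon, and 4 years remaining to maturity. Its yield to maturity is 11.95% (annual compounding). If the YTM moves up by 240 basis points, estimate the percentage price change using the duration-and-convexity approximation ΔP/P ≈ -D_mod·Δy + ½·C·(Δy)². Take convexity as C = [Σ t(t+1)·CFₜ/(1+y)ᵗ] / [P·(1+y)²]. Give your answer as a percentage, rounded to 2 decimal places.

-7.11%

With y = 0.1195:
  t   CF        PV=CF/(1+0.1195)^t    t·PV        t(t+1)·PV
  1       185.00       165.2523       165.2523         330.5047
  2       185.00       147.6126       295.2253         885.6758
  3       185.00       131.8559       395.5676       1,582.2703
  4     2,185.00     1,391.0894     5,564.3577      27,821.7885
  Σ                  1,835.8103     6,420.4029      30,620.2393
P = 1,835.8103; D_Mac = 3.49731 yrs; D_mod = 3.12400 yrs; C = 13.30861.
Duration effect: -3.12400 × (+0.024) = -0.074976
Convexity effect: 0.5 × 13.30861 × (0.024)² = +0.0038329
ΔP/P ≈ -0.074976 + 0.0038329 = -0.071143 = -7.1143%.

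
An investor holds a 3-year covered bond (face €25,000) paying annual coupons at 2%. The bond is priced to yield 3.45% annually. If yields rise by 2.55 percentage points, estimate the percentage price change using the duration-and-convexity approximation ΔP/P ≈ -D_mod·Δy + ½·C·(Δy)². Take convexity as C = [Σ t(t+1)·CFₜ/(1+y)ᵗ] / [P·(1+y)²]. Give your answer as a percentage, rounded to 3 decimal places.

With y = 0.0345:
  t   CF        PV=CF/(1+0.0345)^t    t·PV        t(t+1)·PV
  1       500.00       483.3253       483.3253         966.6506
  2       500.00       467.2066       934.4133       2,803.2399
  3    25,500.00    23,032.9039    69,098.7117     276,394.8467
  Σ                 23,983.4358    70,516.4502     280,164.7371
P = 23,983.4358; D_Mac = 2.94021 yrs; D_mod = 2.84216 yrs; C = 10.91544.
Duration effect: -2.84216 × (+0.0255) = -0.072475
Convexity effect: 0.5 × 10.91544 × (0.0255)² = +0.0035489
ΔP/P ≈ -0.072475 + 0.0035489 = -0.068926 = -6.8926%.

-6.893%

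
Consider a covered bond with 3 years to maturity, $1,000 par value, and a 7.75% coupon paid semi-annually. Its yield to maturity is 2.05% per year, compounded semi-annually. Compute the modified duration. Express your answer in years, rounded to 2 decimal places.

2.73 years

Periodic yield y = 0.01025. First find Macaulay duration:
  t   CF        PV=CF/(1+0.01025)^t    t·PV
  1        38.75        38.3568        38.3568
  2        38.75        37.9677        75.9353
  3        38.75        37.5825       112.7474
  4        38.75        37.2011       148.8046
  5        38.75        36.8237       184.1185
  6     1,038.75       977.0975     5,862.5847
  Σ                  1,165.0293     6,422.5473
P = 1,165.0293; Macaulay duration = 6,422.5473 / 1,165.0293 = 5.51278 half-year periods = 2.75639 years.
Modified duration = D_Mac / (1 + y) = 2.75639 / 1.01025 = 2.72842 years.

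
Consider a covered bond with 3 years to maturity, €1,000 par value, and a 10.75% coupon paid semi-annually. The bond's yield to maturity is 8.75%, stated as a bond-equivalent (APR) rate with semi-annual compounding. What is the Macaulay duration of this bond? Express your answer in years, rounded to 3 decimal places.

Periodic yield y = 0.04375. Discount each cash flow and weight by its period:
  t   CF        PV=CF/(1+0.04375)^t    t·PV
  1        53.75        51.4970        51.4970
  2        53.75        49.3384        98.6769
  3        53.75        47.2704       141.8111
  4        53.75        45.2890       181.1559
  5        53.75        43.3906       216.9532
  6     1,053.75       815.0020     4,890.0118
  Σ                  1,051.7874     5,580.1059
Price P = Σ PV = 1,051.7874.
Macaulay duration = Σ(t·PV) / P = 5,580.1059 / 1,051.7874 = 5.30536 half-year periods.
In years: 5.30536 / 2 = 2.65268 years.

2.653 years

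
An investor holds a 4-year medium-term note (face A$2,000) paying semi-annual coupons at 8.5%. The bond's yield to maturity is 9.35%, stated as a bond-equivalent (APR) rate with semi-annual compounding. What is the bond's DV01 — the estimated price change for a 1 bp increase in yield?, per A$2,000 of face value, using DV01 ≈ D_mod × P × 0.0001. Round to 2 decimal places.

A$0.64

Periodic yield y = 0.04675.
  t   CF        PV=CF/(1+0.04675)^t    t·PV
  1        85.00        81.2037        81.2037
  2        85.00        77.5770       155.1540
  3        85.00        74.1123       222.3368
  4        85.00        70.8022       283.2090
  5        85.00        67.6401       338.2004
  6        85.00        64.6191       387.7148
  7        85.00        61.7331       432.1318
  8     2,085.00     1,446.6461    11,573.1689
  Σ                  1,944.3336    13,473.1192
P = 1,944.3336; D_Mac = 6.92943 half-year periods = 3.46471 yrs; D_mod = 3.30997 yrs.
DV01 ≈ 3.30997 × 1,944.3336 × 0.0001 = 0.643569.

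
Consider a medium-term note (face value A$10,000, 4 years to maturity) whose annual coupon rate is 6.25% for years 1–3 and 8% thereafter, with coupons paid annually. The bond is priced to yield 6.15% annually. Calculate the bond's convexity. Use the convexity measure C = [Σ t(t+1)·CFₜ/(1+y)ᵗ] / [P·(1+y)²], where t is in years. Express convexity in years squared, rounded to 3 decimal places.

With y = 0.0615:
  t   CF        PV=CF/(1+0.0615)^t    t·PV        t(t+1)·PV
  1       625.00       588.7894       588.7894       1,177.5789
  2       625.00       554.6768     1,109.3536       3,328.0609
  3       625.00       522.5406     1,567.6217       6,270.4869
  4    10,800.00     8,506.3601    34,025.4402     170,127.2011
  Σ                 10,172.3669    37,291.2051     180,903.3279
P = 10,172.3669.
Convexity = Σ t(t+1)·PV / [P·(1+y)²] = 180,903.3279 / (10,172.3669 × 1.126782) = 15.78282.

15.783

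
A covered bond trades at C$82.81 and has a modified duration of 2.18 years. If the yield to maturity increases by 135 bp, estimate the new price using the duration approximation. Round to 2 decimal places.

C$80.37

Duration approximation: ΔP/P ≈ -D_mod · Δy = -2.18 × (+0.0135) = -0.029430.
New price ≈ 82.81 × (1 - 0.029430) = 80.3729017.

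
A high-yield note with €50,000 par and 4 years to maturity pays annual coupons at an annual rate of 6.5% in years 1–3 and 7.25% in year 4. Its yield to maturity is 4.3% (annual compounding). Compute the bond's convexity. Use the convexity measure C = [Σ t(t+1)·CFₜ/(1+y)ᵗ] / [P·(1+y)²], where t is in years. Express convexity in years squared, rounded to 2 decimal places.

16.34

With y = 0.043:
  t   CF        PV=CF/(1+0.043)^t    t·PV        t(t+1)·PV
  1     3,250.00     3,116.0115     3,116.0115       6,232.0230
  2     3,250.00     2,987.5470     5,975.0940      17,925.2819
  3     3,250.00     2,864.3787     8,593.1361      34,372.5444
  4    53,625.00    45,313.7570   181,255.0280     906,275.1402
  Σ                 54,281.6942   198,939.2696     964,804.9896
P = 54,281.6942.
Convexity = Σ t(t+1)·PV / [P·(1+y)²] = 964,804.9896 / (54,281.6942 × 1.087849) = 16.33870.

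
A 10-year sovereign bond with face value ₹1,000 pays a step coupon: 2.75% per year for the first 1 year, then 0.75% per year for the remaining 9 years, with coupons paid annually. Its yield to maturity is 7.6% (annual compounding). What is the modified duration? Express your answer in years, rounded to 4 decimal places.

8.5702 years

Periodic yield y = 0.076. First find Macaulay duration:
  t   CF        PV=CF/(1+0.076)^t    t·PV
  1        27.50        25.5576        25.5576
  2         7.50         6.4779        12.9559
  3         7.50         6.0204        18.0612
  4         7.50         5.5952        22.3806
  5         7.50         5.2000        25.9998
  6         7.50         4.8327        28.9961
  7         7.50         4.4913        31.4393
  8         7.50         4.1741        33.3928
  9         7.50         3.8793        34.9135
  10    1,007.50       484.3088     4,843.0878
  Σ                    550.5372     5,076.7846
P = 550.5372; Macaulay duration = 5,076.7846 / 550.5372 = 9.22151 years.
Modified duration = D_Mac / (1 + y) = 9.22151 / 1.076 = 8.57018 years.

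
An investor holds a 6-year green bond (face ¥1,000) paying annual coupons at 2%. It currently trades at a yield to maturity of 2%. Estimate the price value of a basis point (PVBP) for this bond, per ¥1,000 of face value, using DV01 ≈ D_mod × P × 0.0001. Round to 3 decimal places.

¥0.560

Periodic yield y = 0.02.
  t   CF        PV=CF/(1+0.02)^t    t·PV
  1        20.00        19.6078        19.6078
  2        20.00        19.2234        38.4468
  3        20.00        18.8464        56.5393
  4        20.00        18.4769        73.9076
  5        20.00        18.1146        90.5731
  6     1,020.00       905.7308     5,434.3849
  Σ                  1,000.0000     5,713.4595
P = 1,000.0000; D_Mac = 5.71346 yrs; D_mod = 5.60143 yrs.
DV01 ≈ 5.60143 × 1,000.0000 × 0.0001 = 0.560143.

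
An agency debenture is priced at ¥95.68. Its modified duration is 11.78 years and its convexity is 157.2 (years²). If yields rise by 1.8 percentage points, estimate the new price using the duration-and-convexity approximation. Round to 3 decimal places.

¥77.829

Duration effect: -D_mod·Δy = -11.78 × (+0.018) = -0.212040
Convexity effect: ½·C·(Δy)² = 0.5 × 157.2 × (0.018)² = +0.0254664
ΔP/P ≈ -0.212040 + 0.0254664 = -0.1865736
New price ≈ 95.68 × (1 - 0.1865736) = 77.828637952.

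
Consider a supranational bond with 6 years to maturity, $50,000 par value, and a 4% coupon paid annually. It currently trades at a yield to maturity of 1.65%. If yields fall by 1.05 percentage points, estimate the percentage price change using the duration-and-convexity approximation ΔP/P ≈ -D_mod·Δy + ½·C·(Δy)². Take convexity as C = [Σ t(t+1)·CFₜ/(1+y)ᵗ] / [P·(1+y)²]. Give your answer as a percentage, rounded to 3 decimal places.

+5.870%

With y = 0.0165:
  t   CF        PV=CF/(1+0.0165)^t    t·PV        t(t+1)·PV
  1     2,000.00     1,967.5357     1,967.5357       3,935.0713
  2     2,000.00     1,935.5983     3,871.1966      11,613.5897
  3     2,000.00     1,904.1793     5,712.5380      22,850.1520
  4     2,000.00     1,873.2704     7,493.0815      37,465.4074
  5     2,000.00     1,842.8631     9,214.3156      55,285.8938
  6    52,000.00    47,136.6860   282,820.1161   1,979,740.8125
  Σ                 56,660.1328   311,078.7834   2,110,890.9268
P = 56,660.1328; D_Mac = 5.49026 yrs; D_mod = 5.40114 yrs; C = 36.05566.
Duration effect: -5.40114 × (-0.0105) = +0.056712
Convexity effect: 0.5 × 36.05566 × (-0.0105)² = +0.0019876
ΔP/P ≈ +0.056712 + 0.0019876 = +0.058700 = +5.8700%.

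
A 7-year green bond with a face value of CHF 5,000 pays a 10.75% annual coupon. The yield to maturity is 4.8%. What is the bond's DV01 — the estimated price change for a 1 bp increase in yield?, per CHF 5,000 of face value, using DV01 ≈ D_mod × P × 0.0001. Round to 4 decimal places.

Periodic yield y = 0.048.
  t   CF        PV=CF/(1+0.048)^t    t·PV
  1       537.50       512.8817       512.8817
  2       537.50       489.3909       978.7818
  3       537.50       466.9761     1,400.9282
  4       537.50       445.5878     1,782.3514
  5       537.50       425.1792     2,125.8962
  6       537.50       405.7054     2,434.2323
  7     5,537.50     3,988.2719    27,917.9034
  Σ                  6,733.9931    37,152.9751
P = 6,733.9931; D_Mac = 5.51723 yrs; D_mod = 5.26453 yrs.
DV01 ≈ 5.26453 × 6,733.9931 × 0.0001 = 3.545131.

CHF 3.5451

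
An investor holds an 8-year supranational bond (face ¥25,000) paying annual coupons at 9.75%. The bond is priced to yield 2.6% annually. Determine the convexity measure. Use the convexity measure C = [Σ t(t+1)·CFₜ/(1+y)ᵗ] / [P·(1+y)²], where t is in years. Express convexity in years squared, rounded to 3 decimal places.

49.423

With y = 0.026:
  t   CF        PV=CF/(1+0.026)^t    t·PV        t(t+1)·PV
  1     2,437.50     2,375.7310     2,375.7310       4,751.4620
  2     2,437.50     2,315.5273     4,631.0546      13,893.1637
  3     2,437.50     2,256.8492     6,770.5476      27,082.1905
  4     2,437.50     2,199.6581     8,798.6324      43,993.1619
  5     2,437.50     2,143.9163    10,719.5814      64,317.4882
  6     2,437.50     2,089.5870    12,537.5221      87,762.6544
  7     2,437.50     2,036.6345    14,256.4416     114,051.5327
  8    27,437.50    22,344.2433   178,753.9463   1,608,785.5167
  Σ                 37,762.1467   238,843.4569   1,964,637.1700
P = 37,762.1467.
Convexity = Σ t(t+1)·PV / [P·(1+y)²] = 1,964,637.1700 / (37,762.1467 × 1.052676) = 49.42321.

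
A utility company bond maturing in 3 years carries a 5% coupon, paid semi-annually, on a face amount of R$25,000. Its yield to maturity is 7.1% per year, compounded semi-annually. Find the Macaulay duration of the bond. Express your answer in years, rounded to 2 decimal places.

Periodic yield y = 0.0355. Discount each cash flow and weight by its period:
  t   CF        PV=CF/(1+0.0355)^t    t·PV
  1       625.00       603.5732       603.5732
  2       625.00       582.8809     1,165.7618
  3       625.00       562.8980     1,688.6940
  4       625.00       543.6002     2,174.4008
  5       625.00       524.9640     2,624.8199
  6    25,625.00    20,785.6330   124,713.7979
  Σ                 23,603.5492   132,971.0475
Price P = Σ PV = 23,603.5492.
Macaulay duration = Σ(t·PV) / P = 132,971.0475 / 23,603.5492 = 5.63352 half-year periods.
In years: 5.63352 / 2 = 2.81676 years.

2.82 years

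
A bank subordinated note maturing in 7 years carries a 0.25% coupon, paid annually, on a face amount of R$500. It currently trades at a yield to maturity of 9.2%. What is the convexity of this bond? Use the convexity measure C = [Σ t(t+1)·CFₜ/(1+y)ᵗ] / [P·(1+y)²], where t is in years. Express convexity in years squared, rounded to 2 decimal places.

With y = 0.092:
  t   CF        PV=CF/(1+0.092)^t    t·PV        t(t+1)·PV
  1         1.25         1.1447         1.1447           2.2894
  2         1.25         1.0482         2.0965           6.2895
  3         1.25         0.9599         2.8798          11.5192
  4         1.25         0.8791         3.5162          17.5812
  5         1.25         0.8050         4.0250          24.1501
  6         1.25         0.7372         4.4231          30.9616
  7       501.25       270.7048     1,894.9334      15,159.4674
  Σ                    276.2789     1,913.0188      15,252.2584
P = 276.2789.
Convexity = Σ t(t+1)·PV / [P·(1+y)²] = 15,252.2584 / (276.2789 × 1.192464) = 46.29575.

46.30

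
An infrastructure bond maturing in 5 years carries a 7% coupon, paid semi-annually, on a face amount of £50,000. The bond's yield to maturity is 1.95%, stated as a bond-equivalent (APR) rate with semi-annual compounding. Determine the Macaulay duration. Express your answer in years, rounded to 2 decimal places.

Periodic yield y = 0.00975. Discount each cash flow and weight by its period:
  t   CF        PV=CF/(1+0.00975)^t    t·PV
  1     1,750.00     1,733.1023     1,733.1023
  2     1,750.00     1,716.3677     3,432.7353
  3     1,750.00     1,699.7947     5,099.3840
  4     1,750.00     1,683.3817     6,733.5268
  5     1,750.00     1,667.1272     8,335.6360
  6     1,750.00     1,651.0297     9,906.1780
  7     1,750.00     1,635.0876    11,445.6130
  8     1,750.00     1,619.2994    12,954.3952
  9     1,750.00     1,603.6637    14,432.9731
  10   51,750.00    46,964.7198   469,647.1981
  Σ                 61,973.5736   543,720.7418
Price P = Σ PV = 61,973.5736.
Macaulay duration = Σ(t·PV) / P = 543,720.7418 / 61,973.5736 = 8.77343 half-year periods.
In years: 8.77343 / 2 = 4.38671 years.

4.39 years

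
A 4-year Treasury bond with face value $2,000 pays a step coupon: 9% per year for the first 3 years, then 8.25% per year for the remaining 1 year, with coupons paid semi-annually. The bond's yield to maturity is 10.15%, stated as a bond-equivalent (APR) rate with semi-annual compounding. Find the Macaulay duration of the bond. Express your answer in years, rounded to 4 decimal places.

Periodic yield y = 0.05075. Discount each cash flow and weight by its period:
  t   CF        PV=CF/(1+0.05075)^t    t·PV
  1        90.00        85.6531        85.6531
  2        90.00        81.5162       163.0323
  3        90.00        77.5790       232.7371
  4        90.00        73.8320       295.3282
  5        90.00        70.2660       351.3302
  6        90.00        66.8723       401.2337
  7        82.50        58.3389       408.3722
  8     2,082.50     1,401.4894    11,211.9153
  Σ                  1,915.5470    13,149.6021
Price P = Σ PV = 1,915.5470.
Macaulay duration = Σ(t·PV) / P = 13,149.6021 / 1,915.5470 = 6.86467 half-year periods.
In years: 6.86467 / 2 = 3.43234 years.

3.4323 years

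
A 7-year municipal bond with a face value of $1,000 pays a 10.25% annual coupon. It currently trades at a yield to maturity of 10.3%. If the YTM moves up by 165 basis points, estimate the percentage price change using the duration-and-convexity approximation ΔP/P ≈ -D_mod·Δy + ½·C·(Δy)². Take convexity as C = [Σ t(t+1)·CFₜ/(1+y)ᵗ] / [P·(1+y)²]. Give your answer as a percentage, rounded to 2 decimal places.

-7.53%

With y = 0.103:
  t   CF        PV=CF/(1+0.103)^t    t·PV        t(t+1)·PV
  1       102.50        92.9284        92.9284         185.8568
  2       102.50        84.2506       168.5011         505.5034
  3       102.50        76.3831       229.1493         916.5973
  4       102.50        69.2503       277.0013       1,385.0065
  5       102.50        62.7836       313.9181       1,883.5084
  6       102.50        56.9208       341.5246       2,390.6725
  7     1,102.50       555.0729     3,885.5102      31,084.0814
  Σ                    997.5896     5,308.5330      38,351.2263
P = 997.5896; D_Mac = 5.32136 yrs; D_mod = 4.82444 yrs; C = 31.59922.
Duration effect: -4.82444 × (+0.0165) = -0.079603
Convexity effect: 0.5 × 31.59922 × (0.0165)² = +0.0043014
ΔP/P ≈ -0.079603 + 0.0043014 = -0.075302 = -7.5302%.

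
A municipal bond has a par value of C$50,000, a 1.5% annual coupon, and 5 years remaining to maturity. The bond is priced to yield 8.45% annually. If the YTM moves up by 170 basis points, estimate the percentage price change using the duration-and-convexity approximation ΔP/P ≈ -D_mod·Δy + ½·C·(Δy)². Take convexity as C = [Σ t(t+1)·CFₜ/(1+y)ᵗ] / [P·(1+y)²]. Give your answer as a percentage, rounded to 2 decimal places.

-7.21%

With y = 0.0845:
  t   CF        PV=CF/(1+0.0845)^t    t·PV        t(t+1)·PV
  1       750.00       691.5629       691.5629       1,383.1259
  2       750.00       637.6791     1,275.3581       3,826.0743
  3       750.00       587.9936     1,763.9808       7,055.9231
  4       750.00       542.1794     2,168.7177      10,843.5886
  5    50,750.00    33,828.9303   169,144.6513   1,014,867.9081
  Σ                 36,288.3453   175,044.2709   1,037,976.6200
P = 36,288.3453; D_Mac = 4.82370 yrs; D_mod = 4.44786 yrs; C = 24.31987.
Duration effect: -4.44786 × (+0.017) = -0.075614
Convexity effect: 0.5 × 24.31987 × (0.017)² = +0.0035142
ΔP/P ≈ -0.075614 + 0.0035142 = -0.072099 = -7.2099%.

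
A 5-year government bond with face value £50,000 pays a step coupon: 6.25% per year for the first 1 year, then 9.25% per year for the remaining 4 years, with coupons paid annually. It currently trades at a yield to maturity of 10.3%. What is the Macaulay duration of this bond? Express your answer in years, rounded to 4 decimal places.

Periodic yield y = 0.103. Discount each cash flow and weight by its year:
  t   CF        PV=CF/(1+0.103)^t    t·PV
  1     3,125.00     2,833.1822     2,833.1822
  2     4,625.00     3,801.5500     7,603.1001
  3     4,625.00     3,446.5549    10,339.6647
  4     4,625.00     3,124.7098    12,498.8391
  5    54,625.00    33,459.0717   167,295.3586
  Σ                 46,665.0687   200,570.1447
Price P = Σ PV = 46,665.0687.
Macaulay duration = Σ(t·PV) / P = 200,570.1447 / 46,665.0687 = 4.29808 years.

4.2981 years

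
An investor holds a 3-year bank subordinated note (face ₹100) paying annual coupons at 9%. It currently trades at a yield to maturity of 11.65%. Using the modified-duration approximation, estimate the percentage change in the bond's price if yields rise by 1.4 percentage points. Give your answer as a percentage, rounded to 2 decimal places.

-3.45%

Periodic yield y = 0.1165. Modified duration first:
  t   CF        PV=CF/(1+0.1165)^t    t·PV
  1         9.00         8.0609         8.0609
  2         9.00         7.2198        14.4396
  3       109.00        78.3160       234.9479
  Σ                     93.5967       257.4484
P = 93.5967; D_Mac = 2.75061 yrs; D_mod = 2.75061/(1+0.1165) = 2.46360 yrs.
ΔP/P ≈ -D_mod · Δy = -2.46360 × (+0.014) = -0.034490 = -3.4490%.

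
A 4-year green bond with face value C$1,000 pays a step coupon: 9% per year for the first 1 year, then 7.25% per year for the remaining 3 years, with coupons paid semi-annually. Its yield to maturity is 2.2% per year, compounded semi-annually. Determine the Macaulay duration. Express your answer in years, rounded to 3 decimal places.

3.548 years

Periodic yield y = 0.011. Discount each cash flow and weight by its period:
  t   CF        PV=CF/(1+0.011)^t    t·PV
  1        45.00        44.5104        44.5104
  2        45.00        44.0261        88.0522
  3        36.25        35.0796       105.2388
  4        36.25        34.6979       138.7917
  5        36.25        34.3204       171.6020
  6        36.25        33.9470       203.6818
  7        36.25        33.5776       235.0433
  8     1,036.25       949.4133     7,595.3062
  Σ                  1,209.5723     8,582.2264
Price P = Σ PV = 1,209.5723.
Macaulay duration = Σ(t·PV) / P = 8,582.2264 / 1,209.5723 = 7.09526 half-year periods.
In years: 7.09526 / 2 = 3.54763 years.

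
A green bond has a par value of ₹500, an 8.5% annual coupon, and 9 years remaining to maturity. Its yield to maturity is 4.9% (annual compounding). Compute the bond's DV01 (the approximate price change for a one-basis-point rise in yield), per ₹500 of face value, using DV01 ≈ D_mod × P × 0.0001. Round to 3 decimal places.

₹0.414

Periodic yield y = 0.049.
  t   CF        PV=CF/(1+0.049)^t    t·PV
  1        42.50        40.5148        40.5148
  2        42.50        38.6223        77.2446
  3        42.50        36.8182       110.4546
  4        42.50        35.0984       140.3935
  5        42.50        33.4589       167.2944
  6        42.50        31.8960       191.3759
  7        42.50        30.4061       212.8426
  8        42.50        28.9858       231.8863
  9       542.50       352.7121     3,174.4088
  Σ                    628.5125     4,346.4154
P = 628.5125; D_Mac = 6.91540 yrs; D_mod = 6.59237 yrs.
DV01 ≈ 6.59237 × 628.5125 × 0.0001 = 0.414339.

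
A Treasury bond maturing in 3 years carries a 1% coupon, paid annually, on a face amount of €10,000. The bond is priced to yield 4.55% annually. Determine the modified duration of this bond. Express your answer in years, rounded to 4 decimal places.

2.8395 years

Periodic yield y = 0.0455. First find Macaulay duration:
  t   CF        PV=CF/(1+0.0455)^t    t·PV
  1       100.00        95.6480        95.6480
  2       100.00        91.4854       182.9709
  3    10,100.00     8,837.9036    26,513.7109
  Σ                  9,025.0371    26,792.3298
P = 9,025.0371; Macaulay duration = 26,792.3298 / 9,025.0371 = 2.96867 years.
Modified duration = D_Mac / (1 + y) = 2.96867 / 1.0455 = 2.83947 years.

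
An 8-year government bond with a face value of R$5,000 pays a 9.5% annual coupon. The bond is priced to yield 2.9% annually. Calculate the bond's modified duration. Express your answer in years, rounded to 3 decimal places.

Periodic yield y = 0.029. First find Macaulay duration:
  t   CF        PV=CF/(1+0.029)^t    t·PV
  1       475.00       461.6132       461.6132
  2       475.00       448.6037       897.2074
  3       475.00       435.9608     1,307.8825
  4       475.00       423.6743     1,694.6972
  5       475.00       411.7340     2,058.6700
  6       475.00       400.1302     2,400.7814
  7       475.00       388.8535     2,721.9743
  8     5,475.00     4,355.7317    34,845.8540
  Σ                  7,326.3015    46,388.6800
P = 7,326.3015; Macaulay duration = 46,388.6800 / 7,326.3015 = 6.33180 years.
Modified duration = D_Mac / (1 + y) = 6.33180 / 1.029 = 6.15335 years.

6.153 years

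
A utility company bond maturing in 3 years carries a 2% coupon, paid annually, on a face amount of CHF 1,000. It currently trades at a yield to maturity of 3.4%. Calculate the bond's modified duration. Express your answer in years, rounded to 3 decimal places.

2.844 years

Periodic yield y = 0.034. First find Macaulay duration:
  t   CF        PV=CF/(1+0.034)^t    t·PV
  1        20.00        19.3424        19.3424
  2        20.00        18.7063        37.4127
  3     1,020.00       922.6533     2,767.9600
  Σ                    960.7020     2,824.7151
P = 960.7020; Macaulay duration = 2,824.7151 / 960.7020 = 2.94026 years.
Modified duration = D_Mac / (1 + y) = 2.94026 / 1.034 = 2.84358 years.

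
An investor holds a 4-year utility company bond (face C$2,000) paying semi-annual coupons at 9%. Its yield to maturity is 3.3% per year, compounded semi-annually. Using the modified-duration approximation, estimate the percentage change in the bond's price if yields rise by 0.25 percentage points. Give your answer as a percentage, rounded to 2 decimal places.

-0.86%

Periodic yield y = 0.0165. Modified duration first:
  t   CF        PV=CF/(1+0.0165)^t    t·PV
  1        90.00        88.5391        88.5391
  2        90.00        87.1019       174.2038
  3        90.00        85.6881       257.0642
  4        90.00        84.2972       337.1887
  5        90.00        82.9288       414.6442
  6        90.00        81.5827       489.4964
  7        90.00        80.2585       561.8092
  8     2,090.00     1,833.5266    14,668.2131
  Σ                  2,423.9229    16,991.1587
P = 2,423.9229; D_Mac = 7.00978 half-year periods = 3.50489 yrs; D_mod = 3.50489/(1+0.0165) = 3.44800 yrs.
ΔP/P ≈ -D_mod · Δy = -3.44800 × (+0.0025) = -0.008620 = -0.8620%.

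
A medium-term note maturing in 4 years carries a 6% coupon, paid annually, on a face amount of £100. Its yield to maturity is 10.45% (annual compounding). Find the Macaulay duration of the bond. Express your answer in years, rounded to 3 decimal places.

3.644 years

Periodic yield y = 0.1045. Discount each cash flow and weight by its year:
  t   CF        PV=CF/(1+0.1045)^t    t·PV
  1         6.00         5.4323         5.4323
  2         6.00         4.9184         9.8367
  3         6.00         4.4530        13.3590
  4       106.00        71.2267       284.9069
  Σ                     86.0304       313.5350
Price P = Σ PV = 86.0304.
Macaulay duration = Σ(t·PV) / P = 313.5350 / 86.0304 = 3.64447 years.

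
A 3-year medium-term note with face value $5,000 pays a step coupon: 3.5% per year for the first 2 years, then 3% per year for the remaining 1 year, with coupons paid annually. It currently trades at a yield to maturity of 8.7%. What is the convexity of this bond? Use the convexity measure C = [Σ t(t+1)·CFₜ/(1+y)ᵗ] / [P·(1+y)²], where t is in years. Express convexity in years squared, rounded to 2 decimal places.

9.67

With y = 0.087:
  t   CF        PV=CF/(1+0.087)^t    t·PV        t(t+1)·PV
  1       175.00       160.9936       160.9936         321.9871
  2       175.00       148.1082       296.2163         888.6489
  3     5,150.00     4,009.7620    12,029.2860      48,117.1441
  Σ                  4,318.8637    12,486.4959      49,327.7801
P = 4,318.8637.
Convexity = Σ t(t+1)·PV / [P·(1+y)²] = 49,327.7801 / (4,318.8637 × 1.181569) = 9.66636.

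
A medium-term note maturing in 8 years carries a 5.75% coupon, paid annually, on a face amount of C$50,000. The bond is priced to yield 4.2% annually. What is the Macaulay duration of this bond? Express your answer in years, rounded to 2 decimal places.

Periodic yield y = 0.042. Discount each cash flow and weight by its year:
  t   CF        PV=CF/(1+0.042)^t    t·PV
  1     2,875.00     2,759.1171     2,759.1171
  2     2,875.00     2,647.9051     5,295.8101
  3     2,875.00     2,541.1757     7,623.5271
  4     2,875.00     2,438.7483     9,754.9931
  5     2,875.00     2,340.4494    11,702.2469
  6     2,875.00     2,246.1127    13,476.6759
  7     2,875.00     2,155.5784    15,089.0486
  8    52,875.00    38,045.9672   304,367.7373
  Σ                 55,175.0537   370,069.1561
Price P = Σ PV = 55,175.0537.
Macaulay duration = Σ(t·PV) / P = 370,069.1561 / 55,175.0537 = 6.70718 years.

6.71 years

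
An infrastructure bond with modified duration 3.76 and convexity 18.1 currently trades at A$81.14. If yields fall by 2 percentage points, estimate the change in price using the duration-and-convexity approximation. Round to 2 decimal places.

+A$6.40

Duration effect: -D_mod·Δy = -3.76 × (-0.02) = +0.075200
Convexity effect: ½·C·(Δy)² = 0.5 × 18.1 × (-0.02)² = +0.0036200
ΔP/P ≈ +0.075200 + 0.0036200 = +0.078820
ΔP ≈ 81.14 × (+0.078820) = +6.3954548.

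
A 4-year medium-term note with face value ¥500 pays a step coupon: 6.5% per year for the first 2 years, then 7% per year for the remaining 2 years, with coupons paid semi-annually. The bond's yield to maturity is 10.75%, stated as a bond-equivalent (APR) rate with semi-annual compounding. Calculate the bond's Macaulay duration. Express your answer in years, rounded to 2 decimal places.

3.55 years

Periodic yield y = 0.05375. Discount each cash flow and weight by its period:
  t   CF        PV=CF/(1+0.05375)^t    t·PV
  1        16.25        15.4211        15.4211
  2        16.25        14.6345        29.2690
  3        16.25        13.8880        41.6641
  4        16.25        13.1796        52.7185
  5        17.50        13.4695        67.3473
  6        17.50        12.7824        76.6944
  7        17.50        12.1304        84.9128
  8       517.50       340.4158     2,723.3260
  Σ                    435.9213     3,091.3532
Price P = Σ PV = 435.9213.
Macaulay duration = Σ(t·PV) / P = 3,091.3532 / 435.9213 = 7.09154 half-year periods.
In years: 7.09154 / 2 = 3.54577 years.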